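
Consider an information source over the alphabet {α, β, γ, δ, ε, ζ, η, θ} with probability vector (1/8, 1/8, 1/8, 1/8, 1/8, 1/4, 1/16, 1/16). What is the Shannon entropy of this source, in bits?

Each probability is a power of 1/2, so log₂(1/p) is an integer.
H = Σ p·log₂(1/p) = 1/8·3 + 1/8·3 + 1/8·3 + 1/8·3 + 1/8·3 + 1/4·2 + 1/16·4 + 1/16·4 = 2.875 bits.

2.875 bits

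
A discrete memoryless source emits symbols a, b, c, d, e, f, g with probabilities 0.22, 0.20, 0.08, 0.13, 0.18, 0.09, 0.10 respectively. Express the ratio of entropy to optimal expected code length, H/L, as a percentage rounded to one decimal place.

Entropy H = −Σ p log₂ p ≈ 2.7093 bits.
Huffman merges: 2/25+9/100→17/100; 1/10+13/100→23/100; 17/100+9/50→7/20; 1/5+11/50→21/50; 23/100+7/20→29/50; 21/50+29/50→1. L = 11/4 ≈ 2.7500.
Efficiency = H/L = 2.7093/2.7500 = 98.5%.

98.5%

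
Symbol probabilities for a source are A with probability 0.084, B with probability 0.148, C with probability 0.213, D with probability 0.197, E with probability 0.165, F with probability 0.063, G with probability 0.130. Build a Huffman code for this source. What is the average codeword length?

2.737 bits/symbol

Repeatedly combine the two least-probable nodes; the expected code length is the sum of the merged weights.
merge 63/1000 + 21/250 → 147/1000
merge 13/100 + 147/1000 → 277/1000
merge 37/250 + 33/200 → 313/1000
merge 197/1000 + 213/1000 → 41/100
merge 277/1000 + 313/1000 → 59/100
merge 41/100 + 59/100 → 1
L = 147/1000 + 277/1000 + 313/1000 + 41/100 + 59/100 + 1 = 2737/1000 = 2.737 bits/symbol.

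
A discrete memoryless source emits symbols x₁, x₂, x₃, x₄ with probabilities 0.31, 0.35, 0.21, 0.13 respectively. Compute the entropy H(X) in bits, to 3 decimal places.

H = −Σ pᵢ log₂ pᵢ.
−0.31·log₂(0.31) = 0.5238
−0.35·log₂(0.35) = 0.5301
−0.21·log₂(0.21) = 0.4728
−0.13·log₂(0.13) = 0.3826
Sum ≈ 1.9094 → 1.909 bits.

1.909 bits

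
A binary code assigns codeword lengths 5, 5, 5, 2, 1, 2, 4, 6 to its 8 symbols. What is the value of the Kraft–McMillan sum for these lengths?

With common denominator 2^6 = 64: Σ 2^(−ℓᵢ) = 2/64 + 2/64 + 2/64 + 16/64 + 32/64 + 16/64 + 4/64 + 1/64 = 75/64 = 1.171875.

1.171875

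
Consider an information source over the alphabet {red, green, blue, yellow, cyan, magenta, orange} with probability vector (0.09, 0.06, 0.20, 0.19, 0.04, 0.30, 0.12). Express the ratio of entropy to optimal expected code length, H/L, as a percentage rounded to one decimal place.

Entropy H = −Σ p log₂ p ≈ 2.5497 bits.
Huffman merges: 1/25+3/50→1/10; 9/100+1/10→19/100; 3/25+19/100→31/100; 19/100+1/5→39/100; 3/10+31/100→61/100; 39/100+61/100→1. L = 13/5 ≈ 2.6000.
Efficiency = H/L = 2.5497/2.6000 = 98.1%.

98.1%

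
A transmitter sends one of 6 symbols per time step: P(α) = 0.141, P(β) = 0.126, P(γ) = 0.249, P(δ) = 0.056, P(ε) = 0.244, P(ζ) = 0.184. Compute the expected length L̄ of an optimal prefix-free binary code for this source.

Repeatedly combine the two least-probable nodes; the expected code length is the sum of the merged weights.
merge 7/125 + 63/500 → 91/500
merge 141/1000 + 91/500 → 323/1000
merge 23/125 + 61/250 → 107/250
merge 249/1000 + 323/1000 → 143/250
merge 107/250 + 143/250 → 1
L = 91/500 + 323/1000 + 107/250 + 143/250 + 1 = 501/200 = 2.505 bits/symbol.

2.505 bits/symbol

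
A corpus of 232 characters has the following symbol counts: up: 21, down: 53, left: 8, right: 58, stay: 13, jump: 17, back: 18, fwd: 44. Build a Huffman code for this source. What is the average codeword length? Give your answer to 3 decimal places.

Probabilities are the counts divided by 232.
Repeatedly combine the two least-probable nodes; the expected code length is the sum of the merged weights.
merge 1/29 + 13/232 → 21/232
merge 17/232 + 9/116 → 35/232
merge 21/232 + 21/232 → 21/116
merge 35/232 + 21/116 → 77/232
merge 11/58 + 53/232 → 97/232
merge 1/4 + 77/232 → 135/232
merge 97/232 + 135/232 → 1
L = 21/232 + 35/232 + 21/116 + 77/232 + 97/232 + 135/232 + 1 = 639/232 ≈ 2.754 bits/symbol.

2.754 bits/symbol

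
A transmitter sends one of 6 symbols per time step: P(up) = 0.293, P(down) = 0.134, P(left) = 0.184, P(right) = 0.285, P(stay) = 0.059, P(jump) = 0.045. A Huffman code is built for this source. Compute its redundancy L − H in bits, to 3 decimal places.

0.027 bits

Entropy H = −Σ p log₂ p ≈ 2.3152 bits.
Huffman merges: 9/200+59/1000→13/125; 13/125+67/500→119/500; 23/125+119/500→211/500; 57/200+293/1000→289/500; 211/500+289/500→1. L = 1171/500 ≈ 2.3420.
L − H = 2.3420 − 2.3152 = 0.027 bits.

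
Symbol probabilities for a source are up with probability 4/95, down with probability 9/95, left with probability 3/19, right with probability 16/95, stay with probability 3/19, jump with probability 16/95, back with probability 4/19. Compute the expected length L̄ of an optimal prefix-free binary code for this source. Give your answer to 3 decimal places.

2.758 bits/symbol

Repeatedly combine the two least-probable nodes; the expected code length is the sum of the merged weights.
merge 4/95 + 9/95 → 13/95
merge 13/95 + 3/19 → 28/95
merge 3/19 + 16/95 → 31/95
merge 16/95 + 4/19 → 36/95
merge 28/95 + 31/95 → 59/95
merge 36/95 + 59/95 → 1
L = 13/95 + 28/95 + 31/95 + 36/95 + 59/95 + 1 = 262/95 ≈ 2.758 bits/symbol.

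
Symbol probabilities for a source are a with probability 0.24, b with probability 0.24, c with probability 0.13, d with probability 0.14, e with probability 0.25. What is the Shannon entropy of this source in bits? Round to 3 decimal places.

H = −Σ pᵢ log₂ pᵢ.
−0.24·log₂(0.24) = 0.4941
−0.24·log₂(0.24) = 0.4941
−0.13·log₂(0.13) = 0.3826
−0.14·log₂(0.14) = 0.3971
−0.25·log₂(0.25) = 0.5000
Sum ≈ 2.2680 → 2.268 bits.

2.268 bits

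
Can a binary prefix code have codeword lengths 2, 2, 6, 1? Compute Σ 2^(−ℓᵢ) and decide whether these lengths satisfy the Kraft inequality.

1.015625; no

With common denominator 2^6 = 64: Σ 2^(−ℓᵢ) = 16/64 + 16/64 + 1/64 + 32/64 = 65/64 = 1.015625.
Kraft's inequality requires Σ ≤ 1; here Σ = 1.015625 > 1, so no such prefix code exists.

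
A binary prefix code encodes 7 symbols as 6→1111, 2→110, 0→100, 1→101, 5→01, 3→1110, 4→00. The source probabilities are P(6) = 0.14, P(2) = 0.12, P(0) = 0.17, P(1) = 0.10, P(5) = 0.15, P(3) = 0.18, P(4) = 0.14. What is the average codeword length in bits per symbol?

3.03 bits/symbol

L̄ = Σ pᵢ·ℓᵢ = 0.14·4 + 0.12·3 + 0.17·3 + 0.10·3 + 0.15·2 + 0.18·4 + 0.14·2 = 3.03 bits/symbol.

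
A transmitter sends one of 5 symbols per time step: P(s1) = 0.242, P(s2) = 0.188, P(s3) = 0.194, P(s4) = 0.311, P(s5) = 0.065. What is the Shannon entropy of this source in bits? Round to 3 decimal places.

H = −Σ pᵢ log₂ pᵢ.
−0.242·log₂(0.242) = 0.4954
−0.188·log₂(0.188) = 0.4533
−0.194·log₂(0.194) = 0.4590
−0.311·log₂(0.311) = 0.5240
−0.065·log₂(0.065) = 0.2563
Sum ≈ 2.1880 → 2.188 bits.

2.188 bits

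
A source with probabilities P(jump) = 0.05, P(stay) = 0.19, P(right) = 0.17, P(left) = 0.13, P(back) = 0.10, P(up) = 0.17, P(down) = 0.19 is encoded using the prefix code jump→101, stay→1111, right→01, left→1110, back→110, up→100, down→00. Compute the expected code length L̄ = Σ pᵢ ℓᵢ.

2.96 bits/symbol

L̄ = Σ pᵢ·ℓᵢ = 0.05·3 + 0.19·4 + 0.17·2 + 0.13·4 + 0.10·3 + 0.17·3 + 0.19·2 = 2.96 bits/symbol.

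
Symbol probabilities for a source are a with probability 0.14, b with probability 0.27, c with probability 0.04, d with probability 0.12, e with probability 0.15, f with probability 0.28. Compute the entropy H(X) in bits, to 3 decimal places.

2.385 bits

H = −Σ pᵢ log₂ pᵢ.
−0.14·log₂(0.14) = 0.3971
−0.27·log₂(0.27) = 0.5100
−0.04·log₂(0.04) = 0.1858
−0.12·log₂(0.12) = 0.3671
−0.15·log₂(0.15) = 0.4105
−0.28·log₂(0.28) = 0.5142
Sum ≈ 2.3847 → 2.385 bits.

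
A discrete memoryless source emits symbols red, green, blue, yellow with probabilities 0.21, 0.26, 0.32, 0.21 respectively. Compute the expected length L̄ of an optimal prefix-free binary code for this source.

Repeatedly combine the two least-probable nodes; the expected code length is the sum of the merged weights.
merge 21/100 + 21/100 → 21/50
merge 13/50 + 8/25 → 29/50
merge 21/50 + 29/50 → 1
L = 21/50 + 29/50 + 1 = 2 bits/symbol.

2 bits/symbol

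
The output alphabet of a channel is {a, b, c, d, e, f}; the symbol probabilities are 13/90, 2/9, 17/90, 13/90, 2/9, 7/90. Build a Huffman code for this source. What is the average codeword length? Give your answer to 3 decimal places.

2.556 bits/symbol

Repeatedly combine the two least-probable nodes; the expected code length is the sum of the merged weights.
merge 7/90 + 13/90 → 2/9
merge 13/90 + 17/90 → 1/3
merge 2/9 + 2/9 → 4/9
merge 2/9 + 1/3 → 5/9
merge 4/9 + 5/9 → 1
L = 2/9 + 1/3 + 4/9 + 5/9 + 1 = 23/9 ≈ 2.556 bits/symbol.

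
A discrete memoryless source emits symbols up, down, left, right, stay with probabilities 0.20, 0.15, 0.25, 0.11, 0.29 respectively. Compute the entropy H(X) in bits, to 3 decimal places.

2.243 bits

H = −Σ pᵢ log₂ pᵢ.
−0.20·log₂(0.20) = 0.4644
−0.15·log₂(0.15) = 0.4105
−0.25·log₂(0.25) = 0.5000
−0.11·log₂(0.11) = 0.3503
−0.29·log₂(0.29) = 0.5179
Sum ≈ 2.2431 → 2.243 bits.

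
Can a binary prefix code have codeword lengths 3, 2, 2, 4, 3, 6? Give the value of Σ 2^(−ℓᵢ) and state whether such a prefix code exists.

0.828125; yes

With common denominator 2^6 = 64: Σ 2^(−ℓᵢ) = 8/64 + 16/64 + 16/64 + 4/64 + 8/64 + 1/64 = 53/64 = 0.828125.
Kraft's inequality requires Σ ≤ 1; here Σ = 0.828125 ≤ 1, so such a prefix code exists.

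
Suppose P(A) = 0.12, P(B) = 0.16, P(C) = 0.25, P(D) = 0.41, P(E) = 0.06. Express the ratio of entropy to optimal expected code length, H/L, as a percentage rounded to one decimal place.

97.7%

Entropy H = −Σ p log₂ p ≈ 2.0610 bits.
Huffman merges: 3/50+3/25→9/50; 4/25+9/50→17/50; 1/4+17/50→59/100; 41/100+59/100→1. L = 211/100 ≈ 2.1100.
Efficiency = H/L = 2.0610/2.1100 = 97.7%.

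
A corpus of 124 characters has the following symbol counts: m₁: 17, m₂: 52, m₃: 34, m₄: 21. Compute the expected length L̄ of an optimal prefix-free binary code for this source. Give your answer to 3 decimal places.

1.887 bits/symbol

Probabilities are the counts divided by 124.
Repeatedly combine the two least-probable nodes; the expected code length is the sum of the merged weights.
merge 17/124 + 21/124 → 19/62
merge 17/62 + 19/62 → 18/31
merge 13/31 + 18/31 → 1
L = 19/62 + 18/31 + 1 = 117/62 ≈ 1.887 bits/symbol.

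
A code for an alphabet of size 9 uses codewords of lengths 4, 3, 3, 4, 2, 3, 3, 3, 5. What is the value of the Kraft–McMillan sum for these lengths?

With common denominator 2^5 = 32: Σ 2^(−ℓᵢ) = 2/32 + 4/32 + 4/32 + 2/32 + 8/32 + 4/32 + 4/32 + 4/32 + 1/32 = 33/32 = 1.03125.

1.03125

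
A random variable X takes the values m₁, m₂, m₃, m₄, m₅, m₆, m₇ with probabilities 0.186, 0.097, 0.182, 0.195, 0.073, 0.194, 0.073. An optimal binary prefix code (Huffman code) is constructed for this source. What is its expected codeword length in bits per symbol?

2.757 bits/symbol

Repeatedly combine the two least-probable nodes; the expected code length is the sum of the merged weights.
merge 73/1000 + 73/1000 → 73/500
merge 97/1000 + 73/500 → 243/1000
merge 91/500 + 93/500 → 46/125
merge 97/500 + 39/200 → 389/1000
merge 243/1000 + 46/125 → 611/1000
merge 389/1000 + 611/1000 → 1
L = 73/500 + 243/1000 + 46/125 + 389/1000 + 611/1000 + 1 = 2757/1000 = 2.757 bits/symbol.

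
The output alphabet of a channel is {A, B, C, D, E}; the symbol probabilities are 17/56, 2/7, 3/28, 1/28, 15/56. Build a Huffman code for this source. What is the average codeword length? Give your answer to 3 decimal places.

Repeatedly combine the two least-probable nodes; the expected code length is the sum of the merged weights.
merge 1/28 + 3/28 → 1/7
merge 1/7 + 15/56 → 23/56
merge 2/7 + 17/56 → 33/56
merge 23/56 + 33/56 → 1
L = 1/7 + 23/56 + 33/56 + 1 = 15/7 ≈ 2.143 bits/symbol.

2.143 bits/symbol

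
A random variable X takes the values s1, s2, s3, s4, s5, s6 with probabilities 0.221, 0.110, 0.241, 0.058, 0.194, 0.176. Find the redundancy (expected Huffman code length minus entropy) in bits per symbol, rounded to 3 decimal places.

Entropy H = −Σ p log₂ p ≈ 2.4647 bits.
Huffman merges: 29/500+11/100→21/125; 21/125+22/125→43/125; 97/500+221/1000→83/200; 241/1000+43/125→117/200; 83/200+117/200→1. L = 314/125 ≈ 2.5120.
L − H = 2.5120 − 2.4647 = 0.047 bits.

0.047 bits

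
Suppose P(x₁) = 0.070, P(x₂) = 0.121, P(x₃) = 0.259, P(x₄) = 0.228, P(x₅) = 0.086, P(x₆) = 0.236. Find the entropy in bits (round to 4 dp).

H = −Σ pᵢ log₂ pᵢ.
−0.070·log₂(0.070) = 0.2686
−0.121·log₂(0.121) = 0.3687
−0.259·log₂(0.259) = 0.5048
−0.228·log₂(0.228) = 0.4863
−0.086·log₂(0.086) = 0.3044
−0.236·log₂(0.236) = 0.4916
Sum ≈ 2.4243 → 2.4243 bits.

2.4243 bits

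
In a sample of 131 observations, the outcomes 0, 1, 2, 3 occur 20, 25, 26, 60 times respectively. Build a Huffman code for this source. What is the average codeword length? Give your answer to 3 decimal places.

1.885 bits/symbol

Probabilities are the counts divided by 131.
Repeatedly combine the two least-probable nodes; the expected code length is the sum of the merged weights.
merge 20/131 + 25/131 → 45/131
merge 26/131 + 45/131 → 71/131
merge 60/131 + 71/131 → 1
L = 45/131 + 71/131 + 1 = 247/131 ≈ 1.885 bits/symbol.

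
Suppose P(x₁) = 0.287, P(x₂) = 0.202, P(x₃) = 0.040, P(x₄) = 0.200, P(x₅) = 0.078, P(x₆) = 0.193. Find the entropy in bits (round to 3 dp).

H = −Σ pᵢ log₂ pᵢ.
−0.287·log₂(0.287) = 0.5169
−0.202·log₂(0.202) = 0.4661
−0.040·log₂(0.040) = 0.1858
−0.200·log₂(0.200) = 0.4644
−0.078·log₂(0.078) = 0.2871
−0.193·log₂(0.193) = 0.4581
Sum ≈ 2.3782 → 2.378 bits.

2.378 bits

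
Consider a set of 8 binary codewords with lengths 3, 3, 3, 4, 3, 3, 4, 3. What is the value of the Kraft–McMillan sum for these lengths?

0.875

With common denominator 2^4 = 16: Σ 2^(−ℓᵢ) = 2/16 + 2/16 + 2/16 + 1/16 + 2/16 + 2/16 + 1/16 + 2/16 = 14/16 = 0.875.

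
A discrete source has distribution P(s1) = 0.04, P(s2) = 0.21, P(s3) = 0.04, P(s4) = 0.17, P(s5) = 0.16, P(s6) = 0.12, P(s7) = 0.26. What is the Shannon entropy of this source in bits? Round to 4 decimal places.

H = −Σ pᵢ log₂ pᵢ.
−0.04·log₂(0.04) = 0.1858
−0.21·log₂(0.21) = 0.4728
−0.04·log₂(0.04) = 0.1858
−0.17·log₂(0.17) = 0.4346
−0.16·log₂(0.16) = 0.4230
−0.12·log₂(0.12) = 0.3671
−0.26·log₂(0.26) = 0.5053
Sum ≈ 2.5743 → 2.5743 bits.

2.5743 bits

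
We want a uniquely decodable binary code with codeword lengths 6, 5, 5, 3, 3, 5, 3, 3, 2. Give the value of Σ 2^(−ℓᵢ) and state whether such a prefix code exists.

With common denominator 2^6 = 64: Σ 2^(−ℓᵢ) = 1/64 + 2/64 + 2/64 + 8/64 + 8/64 + 2/64 + 8/64 + 8/64 + 16/64 = 55/64 = 0.859375.
Kraft's inequality requires Σ ≤ 1; here Σ = 0.859375 ≤ 1, so such a prefix code exists.

0.859375; yes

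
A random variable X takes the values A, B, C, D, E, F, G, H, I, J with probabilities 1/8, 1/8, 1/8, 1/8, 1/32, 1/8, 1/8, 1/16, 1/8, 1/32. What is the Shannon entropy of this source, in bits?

3.1875 bits

Each probability is a power of 1/2, so log₂(1/p) is an integer.
H = Σ p·log₂(1/p) = 1/8·3 + 1/8·3 + 1/8·3 + 1/8·3 + 1/32·5 + 1/8·3 + 1/8·3 + 1/16·4 + 1/8·3 + 1/32·5 = 3.1875 bits.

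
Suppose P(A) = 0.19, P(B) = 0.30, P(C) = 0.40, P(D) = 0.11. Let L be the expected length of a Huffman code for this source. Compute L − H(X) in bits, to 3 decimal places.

Entropy H = −Σ p log₂ p ≈ 1.8554 bits.
Huffman merges: 11/100+19/100→3/10; 3/10+3/10→3/5; 2/5+3/5→1. L = 19/10 ≈ 1.9000.
L − H = 1.9000 − 1.8554 = 0.045 bits.

0.045 bits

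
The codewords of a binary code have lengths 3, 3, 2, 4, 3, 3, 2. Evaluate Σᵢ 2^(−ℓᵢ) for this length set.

With common denominator 2^4 = 16: Σ 2^(−ℓᵢ) = 2/16 + 2/16 + 4/16 + 1/16 + 2/16 + 2/16 + 4/16 = 17/16 = 1.0625.

1.0625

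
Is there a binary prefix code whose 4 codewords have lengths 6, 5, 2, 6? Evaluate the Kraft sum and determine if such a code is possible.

With common denominator 2^6 = 64: Σ 2^(−ℓᵢ) = 1/64 + 2/64 + 16/64 + 1/64 = 20/64 = 0.3125.
Kraft's inequality requires Σ ≤ 1; here Σ = 0.3125 ≤ 1, so such a prefix code exists.

0.3125; yes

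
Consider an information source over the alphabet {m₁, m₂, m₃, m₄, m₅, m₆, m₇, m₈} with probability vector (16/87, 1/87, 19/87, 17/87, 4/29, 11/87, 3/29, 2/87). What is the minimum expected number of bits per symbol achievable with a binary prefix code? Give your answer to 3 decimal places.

Repeatedly combine the two least-probable nodes; the expected code length is the sum of the merged weights.
merge 1/87 + 2/87 → 1/29
merge 1/29 + 3/29 → 4/29
merge 11/87 + 4/29 → 23/87
merge 4/29 + 16/87 → 28/87
merge 17/87 + 19/87 → 12/29
merge 23/87 + 28/87 → 17/29
merge 12/29 + 17/29 → 1
L = 1/29 + 4/29 + 23/87 + 28/87 + 12/29 + 17/29 + 1 = 80/29 ≈ 2.759 bits/symbol.

2.759 bits/symbol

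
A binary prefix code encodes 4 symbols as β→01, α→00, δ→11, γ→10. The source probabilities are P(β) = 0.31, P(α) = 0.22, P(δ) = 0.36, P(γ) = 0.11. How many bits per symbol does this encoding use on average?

L̄ = Σ pᵢ·ℓᵢ = 0.31·2 + 0.22·2 + 0.36·2 + 0.11·2 = 2 bits/symbol.

2 bits/symbol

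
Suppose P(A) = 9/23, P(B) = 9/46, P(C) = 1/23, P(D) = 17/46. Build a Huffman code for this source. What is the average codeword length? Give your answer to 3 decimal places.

1.848 bits/symbol

Repeatedly combine the two least-probable nodes; the expected code length is the sum of the merged weights.
merge 1/23 + 9/46 → 11/46
merge 11/46 + 17/46 → 14/23
merge 9/23 + 14/23 → 1
L = 11/46 + 14/23 + 1 = 85/46 ≈ 1.848 bits/symbol.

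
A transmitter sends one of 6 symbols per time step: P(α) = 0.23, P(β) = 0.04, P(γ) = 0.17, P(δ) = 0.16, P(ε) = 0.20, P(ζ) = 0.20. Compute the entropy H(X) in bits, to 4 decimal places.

2.4598 bits

H = −Σ pᵢ log₂ pᵢ.
−0.23·log₂(0.23) = 0.4877
−0.04·log₂(0.04) = 0.1858
−0.17·log₂(0.17) = 0.4346
−0.16·log₂(0.16) = 0.4230
−0.20·log₂(0.20) = 0.4644
−0.20·log₂(0.20) = 0.4644
Sum ≈ 2.4598 → 2.4598 bits.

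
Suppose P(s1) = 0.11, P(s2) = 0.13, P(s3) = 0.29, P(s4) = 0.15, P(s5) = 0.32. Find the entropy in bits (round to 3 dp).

H = −Σ pᵢ log₂ pᵢ.
−0.11·log₂(0.11) = 0.3503
−0.13·log₂(0.13) = 0.3826
−0.29·log₂(0.29) = 0.5179
−0.15·log₂(0.15) = 0.4105
−0.32·log₂(0.32) = 0.5260
Sum ≈ 2.1874 → 2.187 bits.

2.187 bits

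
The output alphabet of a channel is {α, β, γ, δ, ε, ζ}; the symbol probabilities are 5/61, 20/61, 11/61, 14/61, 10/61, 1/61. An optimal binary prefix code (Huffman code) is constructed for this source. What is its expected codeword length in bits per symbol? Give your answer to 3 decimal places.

Repeatedly combine the two least-probable nodes; the expected code length is the sum of the merged weights.
merge 1/61 + 5/61 → 6/61
merge 6/61 + 10/61 → 16/61
merge 11/61 + 14/61 → 25/61
merge 16/61 + 20/61 → 36/61
merge 25/61 + 36/61 → 1
L = 6/61 + 16/61 + 25/61 + 36/61 + 1 = 144/61 ≈ 2.361 bits/symbol.

2.361 bits/symbol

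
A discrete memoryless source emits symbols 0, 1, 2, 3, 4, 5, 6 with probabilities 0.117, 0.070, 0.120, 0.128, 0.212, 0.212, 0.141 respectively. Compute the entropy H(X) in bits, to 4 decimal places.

2.7248 bits

H = −Σ pᵢ log₂ pᵢ.
−0.117·log₂(0.117) = 0.3622
−0.070·log₂(0.070) = 0.2686
−0.120·log₂(0.120) = 0.3671
−0.128·log₂(0.128) = 0.3796
−0.212·log₂(0.212) = 0.4744
−0.212·log₂(0.212) = 0.4744
−0.141·log₂(0.141) = 0.3985
Sum ≈ 2.7248 → 2.7248 bits.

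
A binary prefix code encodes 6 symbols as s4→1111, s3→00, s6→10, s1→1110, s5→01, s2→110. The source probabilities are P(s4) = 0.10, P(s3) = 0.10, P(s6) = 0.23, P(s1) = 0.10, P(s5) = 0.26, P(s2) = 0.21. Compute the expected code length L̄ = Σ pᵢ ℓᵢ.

L̄ = Σ pᵢ·ℓᵢ = 0.10·4 + 0.10·2 + 0.23·2 + 0.10·4 + 0.26·2 + 0.21·3 = 2.61 bits/symbol.

2.61 bits/symbol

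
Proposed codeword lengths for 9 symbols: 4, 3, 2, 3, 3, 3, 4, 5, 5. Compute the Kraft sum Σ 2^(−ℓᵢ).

0.9375

With common denominator 2^5 = 32: Σ 2^(−ℓᵢ) = 2/32 + 4/32 + 8/32 + 4/32 + 4/32 + 4/32 + 2/32 + 1/32 + 1/32 = 30/32 = 0.9375.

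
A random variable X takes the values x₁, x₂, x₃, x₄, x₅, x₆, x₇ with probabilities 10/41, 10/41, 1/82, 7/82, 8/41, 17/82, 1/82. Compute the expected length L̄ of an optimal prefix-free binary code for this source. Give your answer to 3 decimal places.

Repeatedly combine the two least-probable nodes; the expected code length is the sum of the merged weights.
merge 1/82 + 1/82 → 1/41
merge 1/41 + 7/82 → 9/82
merge 9/82 + 8/41 → 25/82
merge 17/82 + 10/41 → 37/82
merge 10/41 + 25/82 → 45/82
merge 37/82 + 45/82 → 1
L = 1/41 + 9/82 + 25/82 + 37/82 + 45/82 + 1 = 100/41 ≈ 2.439 bits/symbol.

2.439 bits/symbol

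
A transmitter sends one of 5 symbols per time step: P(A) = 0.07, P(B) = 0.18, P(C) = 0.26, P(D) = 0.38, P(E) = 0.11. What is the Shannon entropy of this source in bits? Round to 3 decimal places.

H = −Σ pᵢ log₂ pᵢ.
−0.07·log₂(0.07) = 0.2686
−0.18·log₂(0.18) = 0.4453
−0.26·log₂(0.26) = 0.5053
−0.38·log₂(0.38) = 0.5305
−0.11·log₂(0.11) = 0.3503
Sum ≈ 2.0999 → 2.100 bits.

2.100 bits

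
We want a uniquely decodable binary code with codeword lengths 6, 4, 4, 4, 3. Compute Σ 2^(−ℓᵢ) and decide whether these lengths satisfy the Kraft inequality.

With common denominator 2^6 = 64: Σ 2^(−ℓᵢ) = 1/64 + 4/64 + 4/64 + 4/64 + 8/64 = 21/64 = 0.328125.
Kraft's inequality requires Σ ≤ 1; here Σ = 0.328125 ≤ 1, so such a prefix code exists.

0.328125; yes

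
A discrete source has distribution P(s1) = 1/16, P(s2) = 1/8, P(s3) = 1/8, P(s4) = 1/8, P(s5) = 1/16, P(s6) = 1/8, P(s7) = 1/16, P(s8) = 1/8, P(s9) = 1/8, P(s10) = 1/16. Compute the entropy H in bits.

Each probability is a power of 1/2, so log₂(1/p) is an integer.
H = Σ p·log₂(1/p) = 1/16·4 + 1/8·3 + 1/8·3 + 1/8·3 + 1/16·4 + 1/8·3 + 1/16·4 + 1/8·3 + 1/8·3 + 1/16·4 = 3.25 bits.

3.25 bits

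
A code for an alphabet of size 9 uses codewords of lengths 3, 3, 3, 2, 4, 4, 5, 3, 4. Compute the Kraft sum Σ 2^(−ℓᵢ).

With common denominator 2^5 = 32: Σ 2^(−ℓᵢ) = 4/32 + 4/32 + 4/32 + 8/32 + 2/32 + 2/32 + 1/32 + 4/32 + 2/32 = 31/32 = 0.96875.

0.96875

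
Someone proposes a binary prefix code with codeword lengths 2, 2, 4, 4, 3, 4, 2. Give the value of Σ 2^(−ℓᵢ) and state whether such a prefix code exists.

1.0625; no

With common denominator 2^4 = 16: Σ 2^(−ℓᵢ) = 4/16 + 4/16 + 1/16 + 1/16 + 2/16 + 1/16 + 4/16 = 17/16 = 1.0625.
Kraft's inequality requires Σ ≤ 1; here Σ = 1.0625 > 1, so no such prefix code exists.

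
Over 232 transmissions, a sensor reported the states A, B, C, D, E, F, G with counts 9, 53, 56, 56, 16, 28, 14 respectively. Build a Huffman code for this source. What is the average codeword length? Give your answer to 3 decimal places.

Probabilities are the counts divided by 232.
Repeatedly combine the two least-probable nodes; the expected code length is the sum of the merged weights.
merge 9/232 + 7/116 → 23/232
merge 2/29 + 23/232 → 39/232
merge 7/58 + 39/232 → 67/232
merge 53/232 + 7/29 → 109/232
merge 7/29 + 67/232 → 123/232
merge 109/232 + 123/232 → 1
L = 23/232 + 39/232 + 67/232 + 109/232 + 123/232 + 1 = 593/232 ≈ 2.556 bits/symbol.

2.556 bits/symbol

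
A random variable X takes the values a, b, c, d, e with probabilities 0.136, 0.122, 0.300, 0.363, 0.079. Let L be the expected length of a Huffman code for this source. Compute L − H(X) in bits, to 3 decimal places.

Entropy H = −Σ p log₂ p ≈ 2.1028 bits.
Huffman merges: 79/1000+61/500→201/1000; 17/125+201/1000→337/1000; 3/10+337/1000→637/1000; 363/1000+637/1000→1. L = 87/40 ≈ 2.1750.
L − H = 2.1750 − 2.1028 = 0.072 bits.

0.072 bits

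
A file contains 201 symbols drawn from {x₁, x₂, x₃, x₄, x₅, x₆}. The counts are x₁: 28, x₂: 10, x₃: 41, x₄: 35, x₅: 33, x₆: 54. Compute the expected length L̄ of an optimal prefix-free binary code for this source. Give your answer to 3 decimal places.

2.527 bits/symbol

Probabilities are the counts divided by 201.
Repeatedly combine the two least-probable nodes; the expected code length is the sum of the merged weights.
merge 10/201 + 28/201 → 38/201
merge 11/67 + 35/201 → 68/201
merge 38/201 + 41/201 → 79/201
merge 18/67 + 68/201 → 122/201
merge 79/201 + 122/201 → 1
L = 38/201 + 68/201 + 79/201 + 122/201 + 1 = 508/201 ≈ 2.527 bits/symbol.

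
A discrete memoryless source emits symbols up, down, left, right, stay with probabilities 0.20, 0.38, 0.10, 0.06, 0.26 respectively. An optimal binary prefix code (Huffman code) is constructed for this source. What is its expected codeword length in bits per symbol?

2.14 bits/symbol

Repeatedly combine the two least-probable nodes; the expected code length is the sum of the merged weights.
merge 3/50 + 1/10 → 4/25
merge 4/25 + 1/5 → 9/25
merge 13/50 + 9/25 → 31/50
merge 19/50 + 31/50 → 1
L = 4/25 + 9/25 + 31/50 + 1 = 107/50 = 2.14 bits/symbol.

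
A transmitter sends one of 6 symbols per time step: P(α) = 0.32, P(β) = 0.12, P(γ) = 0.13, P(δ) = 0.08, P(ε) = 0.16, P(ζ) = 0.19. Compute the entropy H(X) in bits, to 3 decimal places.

2.445 bits

H = −Σ pᵢ log₂ pᵢ.
−0.32·log₂(0.32) = 0.5260
−0.12·log₂(0.12) = 0.3671
−0.13·log₂(0.13) = 0.3826
−0.08·log₂(0.08) = 0.2915
−0.16·log₂(0.16) = 0.4230
−0.19·log₂(0.19) = 0.4552
Sum ≈ 2.4455 → 2.445 bits.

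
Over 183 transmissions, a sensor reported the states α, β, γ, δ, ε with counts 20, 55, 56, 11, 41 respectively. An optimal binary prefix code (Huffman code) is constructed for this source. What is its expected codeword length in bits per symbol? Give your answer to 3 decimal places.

2.169 bits/symbol

Probabilities are the counts divided by 183.
Repeatedly combine the two least-probable nodes; the expected code length is the sum of the merged weights.
merge 11/183 + 20/183 → 31/183
merge 31/183 + 41/183 → 24/61
merge 55/183 + 56/183 → 37/61
merge 24/61 + 37/61 → 1
L = 31/183 + 24/61 + 37/61 + 1 = 397/183 ≈ 2.169 bits/symbol.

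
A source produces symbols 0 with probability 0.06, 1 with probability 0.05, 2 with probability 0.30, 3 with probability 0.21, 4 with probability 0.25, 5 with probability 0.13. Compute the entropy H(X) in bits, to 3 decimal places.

2.336 bits

H = −Σ pᵢ log₂ pᵢ.
−0.06·log₂(0.06) = 0.2435
−0.05·log₂(0.05) = 0.2161
−0.30·log₂(0.30) = 0.5211
−0.21·log₂(0.21) = 0.4728
−0.25·log₂(0.25) = 0.5000
−0.13·log₂(0.13) = 0.3826
Sum ≈ 2.3362 → 2.336 bits.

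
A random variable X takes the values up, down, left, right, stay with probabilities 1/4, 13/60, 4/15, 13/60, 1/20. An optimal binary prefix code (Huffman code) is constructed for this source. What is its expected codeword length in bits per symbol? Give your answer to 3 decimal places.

Repeatedly combine the two least-probable nodes; the expected code length is the sum of the merged weights.
merge 1/20 + 13/60 → 4/15
merge 13/60 + 1/4 → 7/15
merge 4/15 + 4/15 → 8/15
merge 7/15 + 8/15 → 1
L = 4/15 + 7/15 + 8/15 + 1 = 34/15 ≈ 2.267 bits/symbol.

2.267 bits/symbol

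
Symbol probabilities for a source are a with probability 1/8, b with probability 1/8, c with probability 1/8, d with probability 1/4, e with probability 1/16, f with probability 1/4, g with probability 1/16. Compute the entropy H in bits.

2.625 bits

Each probability is a power of 1/2, so log₂(1/p) is an integer.
H = Σ p·log₂(1/p) = 1/8·3 + 1/8·3 + 1/8·3 + 1/4·2 + 1/16·4 + 1/4·2 + 1/16·4 = 2.625 bits.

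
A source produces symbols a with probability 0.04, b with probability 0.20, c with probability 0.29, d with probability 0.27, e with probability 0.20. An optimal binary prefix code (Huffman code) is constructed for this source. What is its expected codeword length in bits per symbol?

Repeatedly combine the two least-probable nodes; the expected code length is the sum of the merged weights.
merge 1/25 + 1/5 → 6/25
merge 1/5 + 6/25 → 11/25
merge 27/100 + 29/100 → 14/25
merge 11/25 + 14/25 → 1
L = 6/25 + 11/25 + 14/25 + 1 = 56/25 = 2.24 bits/symbol.

2.24 bits/symbol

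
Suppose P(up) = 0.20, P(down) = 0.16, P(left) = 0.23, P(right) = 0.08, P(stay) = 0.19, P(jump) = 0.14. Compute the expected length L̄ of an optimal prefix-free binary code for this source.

2.57 bits/symbol

Repeatedly combine the two least-probable nodes; the expected code length is the sum of the merged weights.
merge 2/25 + 7/50 → 11/50
merge 4/25 + 19/100 → 7/20
merge 1/5 + 11/50 → 21/50
merge 23/100 + 7/20 → 29/50
merge 21/50 + 29/50 → 1
L = 11/50 + 7/20 + 21/50 + 29/50 + 1 = 257/100 = 2.57 bits/symbol.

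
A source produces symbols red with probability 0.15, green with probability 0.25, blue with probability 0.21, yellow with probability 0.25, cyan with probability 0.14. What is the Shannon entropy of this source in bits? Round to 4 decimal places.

H = −Σ pᵢ log₂ pᵢ.
−0.15·log₂(0.15) = 0.4105
−0.25·log₂(0.25) = 0.5000
−0.21·log₂(0.21) = 0.4728
−0.25·log₂(0.25) = 0.5000
−0.14·log₂(0.14) = 0.3971
Sum ≈ 2.2805 → 2.2805 bits.

2.2805 bits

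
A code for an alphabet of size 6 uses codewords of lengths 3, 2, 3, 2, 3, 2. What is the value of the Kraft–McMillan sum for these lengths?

1.125

With common denominator 2^3 = 8: Σ 2^(−ℓᵢ) = 1/8 + 2/8 + 1/8 + 2/8 + 1/8 + 2/8 = 9/8 = 1.125.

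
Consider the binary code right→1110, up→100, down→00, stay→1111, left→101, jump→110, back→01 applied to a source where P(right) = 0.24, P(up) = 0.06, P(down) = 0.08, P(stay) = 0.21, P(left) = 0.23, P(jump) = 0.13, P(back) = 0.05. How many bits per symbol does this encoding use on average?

3.32 bits/symbol

L̄ = Σ pᵢ·ℓᵢ = 0.24·4 + 0.06·3 + 0.08·2 + 0.21·4 + 0.23·3 + 0.13·3 + 0.05·2 = 3.32 bits/symbol.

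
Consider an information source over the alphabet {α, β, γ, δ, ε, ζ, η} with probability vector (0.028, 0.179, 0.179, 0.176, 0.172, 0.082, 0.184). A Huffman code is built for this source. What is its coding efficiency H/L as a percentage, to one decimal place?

Entropy H = −Σ p log₂ p ≈ 2.6561 bits.
Huffman merges: 7/250+41/500→11/100; 11/100+43/250→141/500; 22/125+179/1000→71/200; 179/1000+23/125→363/1000; 141/500+71/200→637/1000; 363/1000+637/1000→1. L = 2747/1000 ≈ 2.7470.
Efficiency = H/L = 2.6561/2.7470 = 96.7%.

96.7%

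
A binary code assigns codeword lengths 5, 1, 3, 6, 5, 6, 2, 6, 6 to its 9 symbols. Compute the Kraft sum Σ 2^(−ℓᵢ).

1

With common denominator 2^6 = 64: Σ 2^(−ℓᵢ) = 2/64 + 32/64 + 8/64 + 1/64 + 2/64 + 1/64 + 16/64 + 1/64 + 1/64 = 64/64 = 1.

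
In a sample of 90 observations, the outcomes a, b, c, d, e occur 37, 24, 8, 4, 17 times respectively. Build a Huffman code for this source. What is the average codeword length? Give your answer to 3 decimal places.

2.044 bits/symbol

Probabilities are the counts divided by 90.
Repeatedly combine the two least-probable nodes; the expected code length is the sum of the merged weights.
merge 2/45 + 4/45 → 2/15
merge 2/15 + 17/90 → 29/90
merge 4/15 + 29/90 → 53/90
merge 37/90 + 53/90 → 1
L = 2/15 + 29/90 + 53/90 + 1 = 92/45 ≈ 2.044 bits/symbol.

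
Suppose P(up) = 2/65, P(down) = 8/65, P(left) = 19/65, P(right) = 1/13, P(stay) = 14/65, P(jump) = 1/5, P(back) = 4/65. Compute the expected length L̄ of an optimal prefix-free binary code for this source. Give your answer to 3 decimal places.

Repeatedly combine the two least-probable nodes; the expected code length is the sum of the merged weights.
merge 2/65 + 4/65 → 6/65
merge 1/13 + 6/65 → 11/65
merge 8/65 + 11/65 → 19/65
merge 1/5 + 14/65 → 27/65
merge 19/65 + 19/65 → 38/65
merge 27/65 + 38/65 → 1
L = 6/65 + 11/65 + 19/65 + 27/65 + 38/65 + 1 = 166/65 ≈ 2.554 bits/symbol.

2.554 bits/symbol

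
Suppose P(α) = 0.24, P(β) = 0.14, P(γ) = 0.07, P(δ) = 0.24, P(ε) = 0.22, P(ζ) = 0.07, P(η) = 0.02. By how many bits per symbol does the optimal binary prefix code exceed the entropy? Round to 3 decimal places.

Entropy H = −Σ p log₂ p ≈ 2.5159 bits.
Huffman merges: 1/50+7/100→9/100; 7/100+9/100→4/25; 7/50+4/25→3/10; 11/50+6/25→23/50; 6/25+3/10→27/50; 23/50+27/50→1. L = 51/20 ≈ 2.5500.
L − H = 2.5500 − 2.5159 = 0.034 bits.

0.034 bits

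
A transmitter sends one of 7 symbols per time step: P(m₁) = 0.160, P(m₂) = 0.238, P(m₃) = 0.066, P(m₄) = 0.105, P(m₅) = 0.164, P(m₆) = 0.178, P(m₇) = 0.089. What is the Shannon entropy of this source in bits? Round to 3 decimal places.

2.698 bits

H = −Σ pᵢ log₂ pᵢ.
−0.160·log₂(0.160) = 0.4230
−0.238·log₂(0.238) = 0.4929
−0.066·log₂(0.066) = 0.2588
−0.105·log₂(0.105) = 0.3414
−0.164·log₂(0.164) = 0.4278
−0.178·log₂(0.178) = 0.4432
−0.089·log₂(0.089) = 0.3106
Sum ≈ 2.6977 → 2.698 bits.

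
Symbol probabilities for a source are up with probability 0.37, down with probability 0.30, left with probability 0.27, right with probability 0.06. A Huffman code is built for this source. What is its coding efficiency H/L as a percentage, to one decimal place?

92.1%

Entropy H = −Σ p log₂ p ≈ 1.8054 bits.
Huffman merges: 3/50+27/100→33/100; 3/10+33/100→63/100; 37/100+63/100→1. L = 49/25 ≈ 1.9600.
Efficiency = H/L = 1.8054/1.9600 = 92.1%.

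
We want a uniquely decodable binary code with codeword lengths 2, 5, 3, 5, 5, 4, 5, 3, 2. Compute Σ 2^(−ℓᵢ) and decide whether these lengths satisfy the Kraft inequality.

With common denominator 2^5 = 32: Σ 2^(−ℓᵢ) = 8/32 + 1/32 + 4/32 + 1/32 + 1/32 + 2/32 + 1/32 + 4/32 + 8/32 = 30/32 = 0.9375.
Kraft's inequality requires Σ ≤ 1; here Σ = 0.9375 ≤ 1, so such a prefix code exists.

0.9375; yes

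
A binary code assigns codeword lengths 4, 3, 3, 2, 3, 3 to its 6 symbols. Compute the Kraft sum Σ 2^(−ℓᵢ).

0.8125

With common denominator 2^4 = 16: Σ 2^(−ℓᵢ) = 1/16 + 2/16 + 2/16 + 4/16 + 2/16 + 2/16 = 13/16 = 0.8125.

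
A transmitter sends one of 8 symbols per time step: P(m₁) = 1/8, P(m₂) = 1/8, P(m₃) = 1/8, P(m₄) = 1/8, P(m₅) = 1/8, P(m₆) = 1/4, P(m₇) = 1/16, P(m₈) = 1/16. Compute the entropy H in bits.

Each probability is a power of 1/2, so log₂(1/p) is an integer.
H = Σ p·log₂(1/p) = 1/8·3 + 1/8·3 + 1/8·3 + 1/8·3 + 1/8·3 + 1/4·2 + 1/16·4 + 1/16·4 = 2.875 bits.

2.875 bits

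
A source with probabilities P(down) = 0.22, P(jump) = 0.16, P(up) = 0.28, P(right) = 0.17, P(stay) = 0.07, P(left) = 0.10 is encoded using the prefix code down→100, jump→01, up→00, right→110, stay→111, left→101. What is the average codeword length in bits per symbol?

L̄ = Σ pᵢ·ℓᵢ = 0.22·3 + 0.16·2 + 0.28·2 + 0.17·3 + 0.07·3 + 0.10·3 = 2.56 bits/symbol.

2.56 bits/symbol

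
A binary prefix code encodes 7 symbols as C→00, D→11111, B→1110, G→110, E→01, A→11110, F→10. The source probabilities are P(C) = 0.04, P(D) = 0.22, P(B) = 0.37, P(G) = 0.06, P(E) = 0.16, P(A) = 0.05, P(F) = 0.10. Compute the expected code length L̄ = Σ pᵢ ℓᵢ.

3.61 bits/symbol

L̄ = Σ pᵢ·ℓᵢ = 0.04·2 + 0.22·5 + 0.37·4 + 0.06·3 + 0.16·2 + 0.05·5 + 0.10·2 = 3.61 bits/symbol.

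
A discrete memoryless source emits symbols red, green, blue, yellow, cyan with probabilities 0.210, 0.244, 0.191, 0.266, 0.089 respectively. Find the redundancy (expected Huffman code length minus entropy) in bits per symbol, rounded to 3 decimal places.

Entropy H = −Σ p log₂ p ≈ 2.2444 bits.
Huffman merges: 89/1000+191/1000→7/25; 21/100+61/250→227/500; 133/500+7/25→273/500; 227/500+273/500→1. L = 57/25 ≈ 2.2800.
L − H = 2.2800 − 2.2444 = 0.036 bits.

0.036 bits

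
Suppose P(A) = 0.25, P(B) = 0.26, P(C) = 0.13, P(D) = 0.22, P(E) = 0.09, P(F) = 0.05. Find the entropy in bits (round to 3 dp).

2.397 bits

H = −Σ pᵢ log₂ pᵢ.
−0.25·log₂(0.25) = 0.5000
−0.26·log₂(0.26) = 0.5053
−0.13·log₂(0.13) = 0.3826
−0.22·log₂(0.22) = 0.4806
−0.09·log₂(0.09) = 0.3127
−0.05·log₂(0.05) = 0.2161
Sum ≈ 2.3973 → 2.397 bits.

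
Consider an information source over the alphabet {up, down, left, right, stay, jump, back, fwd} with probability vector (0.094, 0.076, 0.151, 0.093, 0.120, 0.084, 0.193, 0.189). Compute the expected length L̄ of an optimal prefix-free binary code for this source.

Repeatedly combine the two least-probable nodes; the expected code length is the sum of the merged weights.
merge 19/250 + 21/250 → 4/25
merge 93/1000 + 47/500 → 187/1000
merge 3/25 + 151/1000 → 271/1000
merge 4/25 + 187/1000 → 347/1000
merge 189/1000 + 193/1000 → 191/500
merge 271/1000 + 347/1000 → 309/500
merge 191/500 + 309/500 → 1
L = 4/25 + 187/1000 + 271/1000 + 347/1000 + 191/500 + 309/500 + 1 = 593/200 = 2.965 bits/symbol.

2.965 bits/symbol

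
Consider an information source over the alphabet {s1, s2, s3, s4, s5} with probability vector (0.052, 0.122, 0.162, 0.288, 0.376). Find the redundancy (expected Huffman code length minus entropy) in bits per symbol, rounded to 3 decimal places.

Entropy H = −Σ p log₂ p ≈ 2.0653 bits.
Huffman merges: 13/250+61/500→87/500; 81/500+87/500→42/125; 36/125+42/125→78/125; 47/125+78/125→1. L = 1067/500 ≈ 2.1340.
L − H = 2.1340 − 2.0653 = 0.069 bits.

0.069 bits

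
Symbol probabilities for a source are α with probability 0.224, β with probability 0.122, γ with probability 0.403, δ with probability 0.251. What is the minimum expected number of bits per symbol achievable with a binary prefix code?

Repeatedly combine the two least-probable nodes; the expected code length is the sum of the merged weights.
merge 61/500 + 28/125 → 173/500
merge 251/1000 + 173/500 → 597/1000
merge 403/1000 + 597/1000 → 1
L = 173/500 + 597/1000 + 1 = 1943/1000 = 1.943 bits/symbol.

1.943 bits/symbol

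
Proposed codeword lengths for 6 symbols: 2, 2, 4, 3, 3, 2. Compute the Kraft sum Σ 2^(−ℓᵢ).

With common denominator 2^4 = 16: Σ 2^(−ℓᵢ) = 4/16 + 4/16 + 1/16 + 2/16 + 2/16 + 4/16 = 17/16 = 1.0625.

1.0625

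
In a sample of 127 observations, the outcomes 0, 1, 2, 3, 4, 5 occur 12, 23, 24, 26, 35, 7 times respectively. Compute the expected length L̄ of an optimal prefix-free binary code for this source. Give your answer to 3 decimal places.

Probabilities are the counts divided by 127.
Repeatedly combine the two least-probable nodes; the expected code length is the sum of the merged weights.
merge 7/127 + 12/127 → 19/127
merge 19/127 + 23/127 → 42/127
merge 24/127 + 26/127 → 50/127
merge 35/127 + 42/127 → 77/127
merge 50/127 + 77/127 → 1
L = 19/127 + 42/127 + 50/127 + 77/127 + 1 = 315/127 ≈ 2.480 bits/symbol.

2.480 bits/symbol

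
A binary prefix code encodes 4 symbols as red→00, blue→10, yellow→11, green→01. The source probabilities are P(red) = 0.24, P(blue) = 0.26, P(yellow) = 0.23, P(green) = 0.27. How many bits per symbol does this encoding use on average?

L̄ = Σ pᵢ·ℓᵢ = 0.24·2 + 0.26·2 + 0.23·2 + 0.27·2 = 2 bits/symbol.

2 bits/symbol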